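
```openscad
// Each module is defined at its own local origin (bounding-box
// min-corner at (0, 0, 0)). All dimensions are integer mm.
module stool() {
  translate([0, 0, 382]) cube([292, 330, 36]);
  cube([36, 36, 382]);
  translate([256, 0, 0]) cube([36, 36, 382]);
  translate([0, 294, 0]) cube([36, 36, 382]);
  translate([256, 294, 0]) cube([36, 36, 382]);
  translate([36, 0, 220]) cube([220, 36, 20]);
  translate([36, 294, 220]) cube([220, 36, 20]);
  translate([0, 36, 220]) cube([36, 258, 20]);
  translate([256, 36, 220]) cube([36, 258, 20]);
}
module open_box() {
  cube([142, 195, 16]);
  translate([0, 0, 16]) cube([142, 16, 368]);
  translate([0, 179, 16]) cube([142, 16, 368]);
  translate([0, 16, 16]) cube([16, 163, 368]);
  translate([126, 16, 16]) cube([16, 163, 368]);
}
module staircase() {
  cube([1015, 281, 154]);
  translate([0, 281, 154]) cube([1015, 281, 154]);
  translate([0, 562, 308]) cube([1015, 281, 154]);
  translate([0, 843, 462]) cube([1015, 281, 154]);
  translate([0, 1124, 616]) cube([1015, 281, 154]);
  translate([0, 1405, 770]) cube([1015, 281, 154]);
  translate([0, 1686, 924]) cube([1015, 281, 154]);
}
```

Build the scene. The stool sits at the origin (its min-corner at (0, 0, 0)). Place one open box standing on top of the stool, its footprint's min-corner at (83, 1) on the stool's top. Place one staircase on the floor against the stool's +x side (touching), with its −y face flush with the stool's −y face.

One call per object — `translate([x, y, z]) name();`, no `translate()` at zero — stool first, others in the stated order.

stool();
translate([83, 1, 418]) open_box();
translate([292, 0, 0]) staircase();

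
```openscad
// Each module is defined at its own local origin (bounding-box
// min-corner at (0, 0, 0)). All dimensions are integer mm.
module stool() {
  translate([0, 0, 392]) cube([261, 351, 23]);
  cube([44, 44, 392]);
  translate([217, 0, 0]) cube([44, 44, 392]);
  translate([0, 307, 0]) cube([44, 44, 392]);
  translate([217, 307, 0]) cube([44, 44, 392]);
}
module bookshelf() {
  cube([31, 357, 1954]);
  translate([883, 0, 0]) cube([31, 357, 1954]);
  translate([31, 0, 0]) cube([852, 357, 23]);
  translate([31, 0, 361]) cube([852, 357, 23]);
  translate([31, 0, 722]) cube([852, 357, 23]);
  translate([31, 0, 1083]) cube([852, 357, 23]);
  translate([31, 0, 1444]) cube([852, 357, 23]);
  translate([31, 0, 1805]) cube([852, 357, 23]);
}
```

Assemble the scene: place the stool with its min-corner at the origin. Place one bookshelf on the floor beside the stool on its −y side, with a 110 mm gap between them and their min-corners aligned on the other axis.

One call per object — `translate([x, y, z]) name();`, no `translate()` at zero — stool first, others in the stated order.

stool();
translate([0, -467, 0]) bookshelf();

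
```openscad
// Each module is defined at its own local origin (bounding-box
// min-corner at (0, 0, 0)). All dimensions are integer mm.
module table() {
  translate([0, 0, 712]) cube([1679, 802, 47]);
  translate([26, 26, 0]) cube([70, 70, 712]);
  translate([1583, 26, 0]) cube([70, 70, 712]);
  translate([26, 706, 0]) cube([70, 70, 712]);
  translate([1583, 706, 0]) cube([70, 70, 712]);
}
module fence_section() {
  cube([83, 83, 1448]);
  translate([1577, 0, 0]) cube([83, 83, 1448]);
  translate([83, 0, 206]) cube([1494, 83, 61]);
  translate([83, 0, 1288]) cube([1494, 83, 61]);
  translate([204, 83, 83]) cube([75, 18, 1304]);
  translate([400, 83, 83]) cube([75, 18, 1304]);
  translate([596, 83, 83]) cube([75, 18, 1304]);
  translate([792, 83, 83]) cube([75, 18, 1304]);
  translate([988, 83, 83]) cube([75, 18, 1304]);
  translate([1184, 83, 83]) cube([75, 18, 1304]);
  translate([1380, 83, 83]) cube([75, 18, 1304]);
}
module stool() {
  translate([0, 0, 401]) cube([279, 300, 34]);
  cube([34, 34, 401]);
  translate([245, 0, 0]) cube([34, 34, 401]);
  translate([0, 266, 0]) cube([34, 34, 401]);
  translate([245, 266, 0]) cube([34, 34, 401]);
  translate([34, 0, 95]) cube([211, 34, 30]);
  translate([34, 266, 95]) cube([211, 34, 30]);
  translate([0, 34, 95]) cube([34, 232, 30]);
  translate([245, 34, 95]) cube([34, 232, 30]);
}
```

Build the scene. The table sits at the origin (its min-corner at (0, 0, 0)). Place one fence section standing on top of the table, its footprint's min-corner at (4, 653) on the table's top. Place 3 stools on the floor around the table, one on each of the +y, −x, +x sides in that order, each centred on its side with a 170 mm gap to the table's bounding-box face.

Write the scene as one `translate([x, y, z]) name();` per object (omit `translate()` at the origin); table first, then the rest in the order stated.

table();
translate([4, 653, 759]) fence_section();
translate([700, 972, 0]) stool();
translate([-449, 251, 0]) stool();
translate([1849, 251, 0]) stool();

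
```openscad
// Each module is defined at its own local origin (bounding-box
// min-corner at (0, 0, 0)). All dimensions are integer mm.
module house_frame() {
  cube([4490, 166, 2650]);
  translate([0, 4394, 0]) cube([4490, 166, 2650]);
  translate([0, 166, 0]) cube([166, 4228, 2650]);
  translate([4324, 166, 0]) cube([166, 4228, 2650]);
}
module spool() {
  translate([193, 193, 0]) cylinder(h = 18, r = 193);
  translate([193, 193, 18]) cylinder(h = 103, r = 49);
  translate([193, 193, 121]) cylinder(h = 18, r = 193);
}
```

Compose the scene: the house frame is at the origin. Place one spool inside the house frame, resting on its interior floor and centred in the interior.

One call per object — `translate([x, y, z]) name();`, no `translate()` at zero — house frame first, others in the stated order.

house_frame();
translate([2052, 2087, 0]) spool();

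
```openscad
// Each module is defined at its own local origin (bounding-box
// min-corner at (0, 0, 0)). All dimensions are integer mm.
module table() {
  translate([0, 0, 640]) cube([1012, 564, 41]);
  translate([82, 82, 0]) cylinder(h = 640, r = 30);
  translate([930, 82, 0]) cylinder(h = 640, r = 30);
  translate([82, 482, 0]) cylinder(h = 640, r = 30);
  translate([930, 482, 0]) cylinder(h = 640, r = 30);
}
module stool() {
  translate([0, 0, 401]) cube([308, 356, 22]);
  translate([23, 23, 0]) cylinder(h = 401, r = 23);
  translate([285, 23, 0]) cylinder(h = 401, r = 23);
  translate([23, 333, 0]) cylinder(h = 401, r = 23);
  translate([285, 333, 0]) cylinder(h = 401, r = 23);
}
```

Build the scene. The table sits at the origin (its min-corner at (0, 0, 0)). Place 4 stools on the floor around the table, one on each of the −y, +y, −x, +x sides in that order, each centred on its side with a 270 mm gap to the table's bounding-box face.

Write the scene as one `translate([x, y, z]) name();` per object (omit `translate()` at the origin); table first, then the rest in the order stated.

table();
translate([352, -626, 0]) stool();
translate([352, 834, 0]) stool();
translate([-578, 104, 0]) stool();
translate([1282, 104, 0]) stool();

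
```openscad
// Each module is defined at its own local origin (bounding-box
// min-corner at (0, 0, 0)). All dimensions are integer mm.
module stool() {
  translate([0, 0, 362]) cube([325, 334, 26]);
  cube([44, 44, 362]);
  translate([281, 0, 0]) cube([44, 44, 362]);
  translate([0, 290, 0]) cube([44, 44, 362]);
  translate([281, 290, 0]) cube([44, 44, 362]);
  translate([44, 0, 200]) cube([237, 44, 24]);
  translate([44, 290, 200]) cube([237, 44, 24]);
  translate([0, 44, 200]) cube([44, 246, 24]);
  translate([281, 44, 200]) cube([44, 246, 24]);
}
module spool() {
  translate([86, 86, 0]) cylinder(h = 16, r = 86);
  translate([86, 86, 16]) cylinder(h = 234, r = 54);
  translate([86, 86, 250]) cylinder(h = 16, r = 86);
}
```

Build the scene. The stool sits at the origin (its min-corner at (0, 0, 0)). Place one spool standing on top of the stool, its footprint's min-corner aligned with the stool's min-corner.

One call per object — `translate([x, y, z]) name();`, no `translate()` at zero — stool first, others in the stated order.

stool();
translate([0, 0, 388]) spool();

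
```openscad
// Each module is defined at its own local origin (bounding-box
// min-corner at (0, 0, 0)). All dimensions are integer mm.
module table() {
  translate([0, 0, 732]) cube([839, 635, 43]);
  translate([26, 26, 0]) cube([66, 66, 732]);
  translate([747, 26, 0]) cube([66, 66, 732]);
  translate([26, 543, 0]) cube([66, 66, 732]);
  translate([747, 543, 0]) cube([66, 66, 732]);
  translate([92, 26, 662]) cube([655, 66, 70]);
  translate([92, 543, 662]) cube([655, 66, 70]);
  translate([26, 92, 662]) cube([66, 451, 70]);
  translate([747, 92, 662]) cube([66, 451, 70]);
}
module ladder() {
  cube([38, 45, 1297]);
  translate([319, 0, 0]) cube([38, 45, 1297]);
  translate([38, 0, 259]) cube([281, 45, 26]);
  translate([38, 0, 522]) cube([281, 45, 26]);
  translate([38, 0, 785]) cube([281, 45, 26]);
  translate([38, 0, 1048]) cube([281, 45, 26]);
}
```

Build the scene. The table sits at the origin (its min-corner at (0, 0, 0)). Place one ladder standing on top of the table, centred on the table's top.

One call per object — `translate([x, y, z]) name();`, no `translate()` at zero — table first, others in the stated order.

table();
translate([241, 295, 775]) ladder();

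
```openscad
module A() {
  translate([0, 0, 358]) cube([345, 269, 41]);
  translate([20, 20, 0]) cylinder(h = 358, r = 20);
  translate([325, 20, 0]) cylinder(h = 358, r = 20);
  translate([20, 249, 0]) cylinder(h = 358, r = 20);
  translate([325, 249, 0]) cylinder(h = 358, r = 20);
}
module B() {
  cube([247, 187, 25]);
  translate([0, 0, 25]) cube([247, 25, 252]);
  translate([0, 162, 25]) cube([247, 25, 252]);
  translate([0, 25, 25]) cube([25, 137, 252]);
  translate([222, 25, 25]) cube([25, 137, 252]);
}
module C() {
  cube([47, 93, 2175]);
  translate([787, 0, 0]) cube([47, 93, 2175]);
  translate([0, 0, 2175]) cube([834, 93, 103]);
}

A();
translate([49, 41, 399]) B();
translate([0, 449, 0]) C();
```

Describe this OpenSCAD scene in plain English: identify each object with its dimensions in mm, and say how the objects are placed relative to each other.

A is a four-legged stool. The seat is 345×269 mm, 41 mm thick, top at z = 399 mm. It stands on four round legs, each 40 mm in diameter, from z = 0 to the seat underside, each leg's axis is inset half a diameter from the nearest pair of seat edges (so the leg's bounding box is flush with the corner).

B is an open storage box with external size 247×187×277 mm and wall thickness 25 mm (the base is also 25 mm thick). The base covers the whole footprint; the four walls stand on the base, with the y-facing walls full-width and the x-facing walls fitting between their inner faces.

C is a door frame. The clear opening is 740 mm wide and 2175 mm high. Two 47 mm wide jambs, 93 mm deep, stand either side of the opening from the floor to the top of the opening. A 103 mm thick head sits across the top of both jambs, spanning the full outside width of the frame.

The open box is on top of the stool, centred. The door frame is on the floor beside the stool on its +y side.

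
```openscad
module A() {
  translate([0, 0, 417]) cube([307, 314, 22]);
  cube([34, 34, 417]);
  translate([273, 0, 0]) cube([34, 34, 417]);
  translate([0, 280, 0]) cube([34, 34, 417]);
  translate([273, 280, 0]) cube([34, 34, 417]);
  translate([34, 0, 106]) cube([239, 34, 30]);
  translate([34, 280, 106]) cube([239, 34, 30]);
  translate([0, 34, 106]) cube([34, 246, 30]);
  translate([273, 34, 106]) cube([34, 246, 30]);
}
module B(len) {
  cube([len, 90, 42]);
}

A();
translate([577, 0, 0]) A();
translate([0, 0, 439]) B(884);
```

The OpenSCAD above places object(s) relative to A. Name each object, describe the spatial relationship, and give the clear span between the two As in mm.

Second stool starts at x = 577; first ends at x = 307; clear span = 577 − 307 = 270 mm.

A is a stool. B is a beam. A beam spans the tops of two stools. The clear span between the two stools is 270 mm.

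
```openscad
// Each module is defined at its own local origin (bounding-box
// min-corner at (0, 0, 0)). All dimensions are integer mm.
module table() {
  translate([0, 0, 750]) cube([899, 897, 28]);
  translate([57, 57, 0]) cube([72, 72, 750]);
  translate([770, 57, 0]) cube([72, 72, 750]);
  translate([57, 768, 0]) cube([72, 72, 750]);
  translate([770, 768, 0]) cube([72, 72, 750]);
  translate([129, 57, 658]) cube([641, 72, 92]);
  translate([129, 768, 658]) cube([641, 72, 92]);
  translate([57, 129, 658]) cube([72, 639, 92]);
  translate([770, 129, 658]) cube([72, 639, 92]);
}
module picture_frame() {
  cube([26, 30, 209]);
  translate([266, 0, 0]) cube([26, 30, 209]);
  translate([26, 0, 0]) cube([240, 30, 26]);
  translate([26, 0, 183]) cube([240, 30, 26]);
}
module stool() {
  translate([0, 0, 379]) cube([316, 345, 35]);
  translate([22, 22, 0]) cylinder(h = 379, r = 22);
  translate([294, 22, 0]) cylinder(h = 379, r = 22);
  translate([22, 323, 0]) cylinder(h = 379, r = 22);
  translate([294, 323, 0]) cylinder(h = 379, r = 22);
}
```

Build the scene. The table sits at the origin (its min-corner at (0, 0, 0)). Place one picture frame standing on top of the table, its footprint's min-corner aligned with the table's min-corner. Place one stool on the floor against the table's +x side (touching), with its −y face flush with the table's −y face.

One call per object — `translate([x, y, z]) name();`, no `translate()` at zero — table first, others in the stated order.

table();
translate([0, 0, 778]) picture_frame();
translate([899, 0, 0]) stool();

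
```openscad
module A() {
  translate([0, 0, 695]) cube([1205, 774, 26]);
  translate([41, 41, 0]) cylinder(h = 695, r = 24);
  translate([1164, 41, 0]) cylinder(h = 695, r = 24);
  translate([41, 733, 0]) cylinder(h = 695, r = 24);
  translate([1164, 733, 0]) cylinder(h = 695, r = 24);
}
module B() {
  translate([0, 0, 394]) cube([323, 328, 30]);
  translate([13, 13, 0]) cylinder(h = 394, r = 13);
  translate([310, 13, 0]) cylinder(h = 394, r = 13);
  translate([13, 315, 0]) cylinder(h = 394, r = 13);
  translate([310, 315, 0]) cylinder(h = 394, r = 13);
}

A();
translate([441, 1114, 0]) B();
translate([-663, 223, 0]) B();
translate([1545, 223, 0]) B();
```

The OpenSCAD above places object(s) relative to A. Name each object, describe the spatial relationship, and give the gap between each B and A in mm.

A is a table. B is a stool. Three stools sit around the table at the +y, −x, +x sides. The gap between each stool and the table is 340 mm.

Each stool's nearest face is 340 mm from the table's bounding box.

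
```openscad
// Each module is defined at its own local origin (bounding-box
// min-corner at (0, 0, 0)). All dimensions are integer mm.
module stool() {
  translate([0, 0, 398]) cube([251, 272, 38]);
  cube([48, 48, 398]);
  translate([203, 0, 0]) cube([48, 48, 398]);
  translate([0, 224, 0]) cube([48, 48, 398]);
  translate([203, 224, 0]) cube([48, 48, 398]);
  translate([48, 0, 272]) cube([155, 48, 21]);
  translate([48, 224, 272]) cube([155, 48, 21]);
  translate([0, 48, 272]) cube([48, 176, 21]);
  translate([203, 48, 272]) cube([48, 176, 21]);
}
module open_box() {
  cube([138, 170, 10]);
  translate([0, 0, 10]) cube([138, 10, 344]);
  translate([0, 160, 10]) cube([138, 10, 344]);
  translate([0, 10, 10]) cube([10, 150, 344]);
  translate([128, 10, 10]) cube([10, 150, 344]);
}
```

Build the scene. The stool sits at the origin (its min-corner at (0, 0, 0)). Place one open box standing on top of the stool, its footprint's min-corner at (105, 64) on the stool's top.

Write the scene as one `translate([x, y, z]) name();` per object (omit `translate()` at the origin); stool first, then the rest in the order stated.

stool();
translate([105, 64, 436]) open_box();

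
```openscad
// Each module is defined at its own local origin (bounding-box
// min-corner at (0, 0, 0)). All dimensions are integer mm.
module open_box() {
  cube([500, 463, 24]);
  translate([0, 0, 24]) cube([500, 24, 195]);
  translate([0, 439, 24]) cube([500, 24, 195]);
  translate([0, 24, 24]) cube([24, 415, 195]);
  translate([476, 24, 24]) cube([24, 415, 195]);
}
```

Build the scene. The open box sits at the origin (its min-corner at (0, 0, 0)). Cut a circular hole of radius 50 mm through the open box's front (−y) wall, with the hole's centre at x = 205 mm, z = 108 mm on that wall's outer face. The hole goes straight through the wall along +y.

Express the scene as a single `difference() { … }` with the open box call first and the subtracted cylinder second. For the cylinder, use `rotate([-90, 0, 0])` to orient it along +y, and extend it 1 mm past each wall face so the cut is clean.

difference() {
  open_box();
  translate([205, -1, 108]) rotate([-90, 0, 0]) cylinder(h = 26, r = 50);
}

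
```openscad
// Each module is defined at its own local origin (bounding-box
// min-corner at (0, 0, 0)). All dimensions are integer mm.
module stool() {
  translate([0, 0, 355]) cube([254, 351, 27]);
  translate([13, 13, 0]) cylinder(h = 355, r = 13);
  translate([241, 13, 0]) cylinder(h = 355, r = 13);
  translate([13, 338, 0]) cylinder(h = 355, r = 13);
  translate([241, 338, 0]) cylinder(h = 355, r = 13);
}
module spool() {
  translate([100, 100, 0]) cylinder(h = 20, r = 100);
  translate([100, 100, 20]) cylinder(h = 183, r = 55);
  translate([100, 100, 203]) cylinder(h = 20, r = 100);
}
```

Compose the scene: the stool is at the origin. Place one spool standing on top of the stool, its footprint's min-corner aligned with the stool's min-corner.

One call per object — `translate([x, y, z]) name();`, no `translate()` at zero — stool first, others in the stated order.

stool();
translate([0, 0, 382]) spool();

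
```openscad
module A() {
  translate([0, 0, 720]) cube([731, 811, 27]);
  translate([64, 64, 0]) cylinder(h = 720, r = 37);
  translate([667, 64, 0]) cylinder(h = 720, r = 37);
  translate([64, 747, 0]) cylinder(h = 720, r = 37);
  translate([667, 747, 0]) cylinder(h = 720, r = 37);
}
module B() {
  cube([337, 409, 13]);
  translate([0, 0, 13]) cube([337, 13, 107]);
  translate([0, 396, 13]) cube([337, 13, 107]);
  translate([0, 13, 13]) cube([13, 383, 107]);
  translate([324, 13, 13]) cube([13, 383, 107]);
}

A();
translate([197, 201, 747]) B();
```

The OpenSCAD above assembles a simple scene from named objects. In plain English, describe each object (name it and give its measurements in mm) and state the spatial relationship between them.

A is a rectangular dining table. The top is 731×811×27 mm with its upper surface at z = 747 mm. It stands on four round legs of 74 mm diameter, each leg's bounding box inset 27 mm from the nearest pair of top edges, running from the floor to the underside of the top.

B is an open storage box with external size 337×409×120 mm and wall thickness 13 mm (the base is also 13 mm thick). The base covers the whole footprint; the four walls stand on the base, with the y-facing walls full-width and the x-facing walls fitting between their inner faces.

The open box is on top of the table, centred.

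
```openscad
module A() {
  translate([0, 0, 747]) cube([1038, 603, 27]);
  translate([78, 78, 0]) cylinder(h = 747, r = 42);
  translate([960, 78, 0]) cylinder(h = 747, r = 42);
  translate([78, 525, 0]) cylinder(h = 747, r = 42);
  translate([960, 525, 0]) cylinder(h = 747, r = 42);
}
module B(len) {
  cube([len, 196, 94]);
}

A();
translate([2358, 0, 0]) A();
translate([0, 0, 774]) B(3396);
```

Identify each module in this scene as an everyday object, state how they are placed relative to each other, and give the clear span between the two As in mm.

Second table starts at x = 2358; first ends at x = 1038; clear span = 2358 − 1038 = 1320 mm.

A is a table. B is a beam. A beam spans the tops of two tables. The clear span between the two tables is 1320 mm.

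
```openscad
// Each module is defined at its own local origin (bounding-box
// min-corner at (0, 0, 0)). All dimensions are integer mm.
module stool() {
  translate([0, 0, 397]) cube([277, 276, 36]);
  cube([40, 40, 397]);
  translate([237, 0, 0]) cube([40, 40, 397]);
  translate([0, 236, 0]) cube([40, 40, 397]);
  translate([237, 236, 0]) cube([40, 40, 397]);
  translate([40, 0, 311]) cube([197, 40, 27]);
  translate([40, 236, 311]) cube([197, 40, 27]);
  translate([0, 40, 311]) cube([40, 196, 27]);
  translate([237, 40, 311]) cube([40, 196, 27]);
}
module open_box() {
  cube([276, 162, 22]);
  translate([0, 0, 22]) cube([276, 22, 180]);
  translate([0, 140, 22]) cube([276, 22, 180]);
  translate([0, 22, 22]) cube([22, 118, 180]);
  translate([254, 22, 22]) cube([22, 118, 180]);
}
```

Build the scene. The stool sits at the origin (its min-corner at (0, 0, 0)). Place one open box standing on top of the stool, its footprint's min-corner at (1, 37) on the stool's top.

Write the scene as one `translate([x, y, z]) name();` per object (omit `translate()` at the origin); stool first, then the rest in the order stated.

stool();
translate([1, 37, 433]) open_box();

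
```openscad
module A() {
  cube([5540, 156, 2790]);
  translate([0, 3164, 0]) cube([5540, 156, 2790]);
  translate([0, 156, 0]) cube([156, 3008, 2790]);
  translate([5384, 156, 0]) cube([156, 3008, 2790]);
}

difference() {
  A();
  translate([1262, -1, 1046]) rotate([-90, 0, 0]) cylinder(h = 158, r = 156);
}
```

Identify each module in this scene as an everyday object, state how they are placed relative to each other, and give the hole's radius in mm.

A is a house frame. The house frame has a circular hole through its front wall. The hole's radius is 156 mm.

The subtracted cylinder has r = 156 mm.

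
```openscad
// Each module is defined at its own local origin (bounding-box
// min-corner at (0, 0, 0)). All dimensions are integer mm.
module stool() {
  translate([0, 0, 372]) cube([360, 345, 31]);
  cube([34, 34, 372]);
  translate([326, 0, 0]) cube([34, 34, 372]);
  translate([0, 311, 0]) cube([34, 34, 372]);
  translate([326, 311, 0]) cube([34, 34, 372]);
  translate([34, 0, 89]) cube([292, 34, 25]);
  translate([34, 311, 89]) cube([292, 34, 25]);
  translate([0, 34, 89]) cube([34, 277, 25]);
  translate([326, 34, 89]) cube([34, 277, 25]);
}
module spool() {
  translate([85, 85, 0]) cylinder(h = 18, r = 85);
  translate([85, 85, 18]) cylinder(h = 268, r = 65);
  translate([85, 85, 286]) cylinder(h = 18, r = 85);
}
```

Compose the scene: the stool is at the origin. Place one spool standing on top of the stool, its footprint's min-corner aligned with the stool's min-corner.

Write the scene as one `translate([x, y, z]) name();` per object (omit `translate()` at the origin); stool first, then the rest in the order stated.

stool();
translate([0, 0, 403]) spool();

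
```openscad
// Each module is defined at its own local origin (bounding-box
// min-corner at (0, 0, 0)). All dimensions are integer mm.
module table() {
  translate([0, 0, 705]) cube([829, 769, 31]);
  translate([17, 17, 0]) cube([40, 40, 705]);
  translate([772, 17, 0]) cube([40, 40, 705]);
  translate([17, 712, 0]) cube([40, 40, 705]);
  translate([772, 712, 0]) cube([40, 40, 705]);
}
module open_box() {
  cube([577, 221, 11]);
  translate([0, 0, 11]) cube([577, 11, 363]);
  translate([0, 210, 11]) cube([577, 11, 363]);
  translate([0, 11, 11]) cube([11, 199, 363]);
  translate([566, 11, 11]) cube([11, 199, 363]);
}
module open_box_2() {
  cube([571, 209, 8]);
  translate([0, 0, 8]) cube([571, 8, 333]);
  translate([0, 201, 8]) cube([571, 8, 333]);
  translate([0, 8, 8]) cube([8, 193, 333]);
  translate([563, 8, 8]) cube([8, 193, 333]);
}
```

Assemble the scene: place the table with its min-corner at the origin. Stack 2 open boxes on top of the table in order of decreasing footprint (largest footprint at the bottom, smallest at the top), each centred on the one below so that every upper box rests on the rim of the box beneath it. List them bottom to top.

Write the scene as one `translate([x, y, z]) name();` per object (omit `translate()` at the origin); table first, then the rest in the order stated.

table();
translate([126, 274, 736]) open_box();
translate([129, 280, 1110]) open_box_2();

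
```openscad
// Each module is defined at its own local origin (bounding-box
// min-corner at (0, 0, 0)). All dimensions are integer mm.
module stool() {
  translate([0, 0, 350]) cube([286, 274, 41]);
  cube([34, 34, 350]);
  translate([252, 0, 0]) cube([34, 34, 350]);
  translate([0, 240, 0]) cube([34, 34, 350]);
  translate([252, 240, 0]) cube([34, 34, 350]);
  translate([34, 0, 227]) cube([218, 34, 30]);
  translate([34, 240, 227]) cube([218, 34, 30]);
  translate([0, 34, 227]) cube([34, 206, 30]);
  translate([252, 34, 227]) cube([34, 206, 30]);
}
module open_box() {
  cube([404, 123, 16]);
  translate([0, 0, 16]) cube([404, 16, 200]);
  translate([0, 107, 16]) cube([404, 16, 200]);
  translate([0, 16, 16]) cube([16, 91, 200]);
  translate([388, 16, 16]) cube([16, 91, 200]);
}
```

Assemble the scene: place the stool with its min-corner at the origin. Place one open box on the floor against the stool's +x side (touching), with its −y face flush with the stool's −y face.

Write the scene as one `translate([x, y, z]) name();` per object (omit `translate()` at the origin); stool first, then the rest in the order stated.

stool();
translate([286, 0, 0]) open_box();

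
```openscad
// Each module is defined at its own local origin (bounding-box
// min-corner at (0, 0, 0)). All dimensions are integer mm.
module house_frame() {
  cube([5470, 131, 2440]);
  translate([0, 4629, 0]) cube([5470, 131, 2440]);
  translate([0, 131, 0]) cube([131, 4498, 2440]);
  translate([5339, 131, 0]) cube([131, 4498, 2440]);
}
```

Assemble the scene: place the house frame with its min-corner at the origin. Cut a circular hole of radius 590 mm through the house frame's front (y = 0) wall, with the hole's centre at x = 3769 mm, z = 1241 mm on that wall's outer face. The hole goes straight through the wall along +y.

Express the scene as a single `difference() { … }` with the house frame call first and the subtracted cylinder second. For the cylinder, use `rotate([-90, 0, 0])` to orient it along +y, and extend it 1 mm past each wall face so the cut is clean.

difference() {
  house_frame();
  translate([3769, -1, 1241]) rotate([-90, 0, 0]) cylinder(h = 133, r = 590);
}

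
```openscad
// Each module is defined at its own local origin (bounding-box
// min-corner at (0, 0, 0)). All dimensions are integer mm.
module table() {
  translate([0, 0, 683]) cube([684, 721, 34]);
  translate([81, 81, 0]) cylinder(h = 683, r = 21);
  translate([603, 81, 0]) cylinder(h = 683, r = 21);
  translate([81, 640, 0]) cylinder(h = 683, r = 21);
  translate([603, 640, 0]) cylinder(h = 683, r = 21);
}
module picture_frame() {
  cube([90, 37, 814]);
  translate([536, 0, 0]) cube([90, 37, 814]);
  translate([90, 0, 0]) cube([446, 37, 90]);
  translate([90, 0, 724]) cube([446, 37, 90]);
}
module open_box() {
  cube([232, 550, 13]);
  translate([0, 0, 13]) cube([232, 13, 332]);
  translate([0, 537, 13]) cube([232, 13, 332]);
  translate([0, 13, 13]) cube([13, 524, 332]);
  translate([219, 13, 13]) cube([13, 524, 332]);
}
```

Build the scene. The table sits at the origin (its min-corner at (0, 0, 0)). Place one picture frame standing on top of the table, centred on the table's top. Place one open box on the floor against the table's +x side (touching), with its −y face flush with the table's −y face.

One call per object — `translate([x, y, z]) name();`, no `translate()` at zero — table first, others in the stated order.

table();
translate([29, 342, 717]) picture_frame();
translate([684, 0, 0]) open_box();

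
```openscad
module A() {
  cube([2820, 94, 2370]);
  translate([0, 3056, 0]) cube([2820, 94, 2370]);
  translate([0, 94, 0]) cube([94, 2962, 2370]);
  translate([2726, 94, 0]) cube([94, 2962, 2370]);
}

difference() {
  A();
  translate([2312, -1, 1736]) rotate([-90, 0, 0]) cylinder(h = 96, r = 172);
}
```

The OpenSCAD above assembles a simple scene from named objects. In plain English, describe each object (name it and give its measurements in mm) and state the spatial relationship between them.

A is the wall frame of a small rectangular building: four walls, each 2370 mm tall and 94 mm thick, enclosing a footprint 2820 mm (x) by 3150 mm (y) outside-to-outside, with no floor or roof. The front and back walls (the −y and +y sides) span the full width; the two side walls fit between them.

The house frame has a circular hole of radius 172 mm through its front wall, centred at (x = 2312, z = 1736).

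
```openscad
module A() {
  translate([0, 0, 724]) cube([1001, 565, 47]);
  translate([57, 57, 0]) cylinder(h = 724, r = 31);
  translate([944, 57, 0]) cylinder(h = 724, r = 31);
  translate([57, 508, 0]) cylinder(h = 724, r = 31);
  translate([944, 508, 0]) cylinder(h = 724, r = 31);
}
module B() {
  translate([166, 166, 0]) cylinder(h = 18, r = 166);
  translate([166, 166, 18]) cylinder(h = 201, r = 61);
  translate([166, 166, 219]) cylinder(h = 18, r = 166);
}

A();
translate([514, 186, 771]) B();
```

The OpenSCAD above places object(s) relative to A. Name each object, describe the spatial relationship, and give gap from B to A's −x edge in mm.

A is a table. B is a spool. The spool is on top of the table. The gap from the spool to the table's −x edge is 514 mm.

The spool's min-x is at 514; the table's min-x is 0; gap = 514 mm.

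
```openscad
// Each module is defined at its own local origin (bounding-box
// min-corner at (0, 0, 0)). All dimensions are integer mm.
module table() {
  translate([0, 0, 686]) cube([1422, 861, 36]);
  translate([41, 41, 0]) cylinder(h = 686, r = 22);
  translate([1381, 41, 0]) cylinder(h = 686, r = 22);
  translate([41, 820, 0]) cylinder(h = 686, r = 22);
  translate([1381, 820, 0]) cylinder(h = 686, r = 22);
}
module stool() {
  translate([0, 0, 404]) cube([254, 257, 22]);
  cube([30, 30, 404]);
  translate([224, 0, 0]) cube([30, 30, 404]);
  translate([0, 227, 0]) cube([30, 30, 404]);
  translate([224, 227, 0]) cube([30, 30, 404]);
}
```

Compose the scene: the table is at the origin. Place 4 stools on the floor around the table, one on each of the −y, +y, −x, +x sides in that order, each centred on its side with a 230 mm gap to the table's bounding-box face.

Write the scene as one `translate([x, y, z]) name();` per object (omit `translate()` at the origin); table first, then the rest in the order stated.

table();
translate([584, -487, 0]) stool();
translate([584, 1091, 0]) stool();
translate([-484, 302, 0]) stool();
translate([1652, 302, 0]) stool();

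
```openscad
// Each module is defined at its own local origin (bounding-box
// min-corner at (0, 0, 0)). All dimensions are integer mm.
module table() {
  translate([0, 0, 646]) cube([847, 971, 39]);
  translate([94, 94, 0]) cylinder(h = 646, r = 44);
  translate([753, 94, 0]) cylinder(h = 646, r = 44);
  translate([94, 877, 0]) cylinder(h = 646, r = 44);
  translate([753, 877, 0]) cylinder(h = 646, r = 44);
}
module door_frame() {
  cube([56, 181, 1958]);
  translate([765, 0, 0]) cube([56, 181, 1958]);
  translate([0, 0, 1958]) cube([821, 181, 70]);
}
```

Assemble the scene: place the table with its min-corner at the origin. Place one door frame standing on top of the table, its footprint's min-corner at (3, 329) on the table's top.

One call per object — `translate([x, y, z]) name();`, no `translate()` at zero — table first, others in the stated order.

table();
translate([3, 329, 685]) door_frame();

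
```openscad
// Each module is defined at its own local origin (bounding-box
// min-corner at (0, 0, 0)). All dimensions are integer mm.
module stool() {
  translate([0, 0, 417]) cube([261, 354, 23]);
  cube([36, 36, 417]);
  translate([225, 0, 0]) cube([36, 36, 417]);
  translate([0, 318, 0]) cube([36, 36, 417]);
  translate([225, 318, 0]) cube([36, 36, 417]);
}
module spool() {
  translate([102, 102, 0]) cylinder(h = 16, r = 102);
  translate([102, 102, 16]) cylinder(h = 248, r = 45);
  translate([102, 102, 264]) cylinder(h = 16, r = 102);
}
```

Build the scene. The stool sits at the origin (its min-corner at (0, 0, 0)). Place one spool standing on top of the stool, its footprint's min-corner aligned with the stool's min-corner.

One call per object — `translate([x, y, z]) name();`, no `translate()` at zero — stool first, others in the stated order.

stool();
translate([0, 0, 440]) spool();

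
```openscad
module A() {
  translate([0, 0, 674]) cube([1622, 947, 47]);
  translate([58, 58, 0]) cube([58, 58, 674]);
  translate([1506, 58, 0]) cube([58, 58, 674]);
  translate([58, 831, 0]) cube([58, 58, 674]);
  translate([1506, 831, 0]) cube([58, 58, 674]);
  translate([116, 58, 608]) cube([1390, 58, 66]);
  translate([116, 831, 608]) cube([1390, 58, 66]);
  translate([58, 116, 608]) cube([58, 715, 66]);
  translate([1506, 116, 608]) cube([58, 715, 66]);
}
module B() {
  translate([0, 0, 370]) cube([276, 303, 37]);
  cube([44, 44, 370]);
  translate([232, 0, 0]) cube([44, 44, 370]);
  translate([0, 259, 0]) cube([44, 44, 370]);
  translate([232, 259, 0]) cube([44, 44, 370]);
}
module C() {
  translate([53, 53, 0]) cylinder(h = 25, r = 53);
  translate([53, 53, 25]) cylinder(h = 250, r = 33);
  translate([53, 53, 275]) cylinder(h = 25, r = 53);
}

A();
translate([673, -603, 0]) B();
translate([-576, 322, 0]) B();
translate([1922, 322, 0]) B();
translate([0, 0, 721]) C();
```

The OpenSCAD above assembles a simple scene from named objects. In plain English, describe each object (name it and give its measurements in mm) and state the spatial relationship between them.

A is a table with a 1622×947 mm rectangular top, 47 mm thick, top surface at z = 721 mm, supported by four 58×58 mm square legs, each inset 58 mm from the nearest pair of top edges, running from the floor. Four apron rails, 58 mm thick and 66 mm tall, run between adjacent legs with their top edges flush with the underside of the top and their outer faces flush with the legs' outer faces.

B is a four-legged stool. The seat is 276×303 mm, 37 mm thick, top at z = 407 mm. It stands on four square legs, each 44×44 mm in cross-section, from z = 0 to the seat underside, each flush with a corner of the seat.

C is a spool: two coaxial disc flanges of radius 53 mm and thickness 25 mm, joined by a core cylinder of radius 33 mm and height 250 mm. The lower flange rests on z = 0 and the three cylinders share a vertical axis.

Three stools sit around the table at the −y, −x, +x sides. The spool is on top of the table.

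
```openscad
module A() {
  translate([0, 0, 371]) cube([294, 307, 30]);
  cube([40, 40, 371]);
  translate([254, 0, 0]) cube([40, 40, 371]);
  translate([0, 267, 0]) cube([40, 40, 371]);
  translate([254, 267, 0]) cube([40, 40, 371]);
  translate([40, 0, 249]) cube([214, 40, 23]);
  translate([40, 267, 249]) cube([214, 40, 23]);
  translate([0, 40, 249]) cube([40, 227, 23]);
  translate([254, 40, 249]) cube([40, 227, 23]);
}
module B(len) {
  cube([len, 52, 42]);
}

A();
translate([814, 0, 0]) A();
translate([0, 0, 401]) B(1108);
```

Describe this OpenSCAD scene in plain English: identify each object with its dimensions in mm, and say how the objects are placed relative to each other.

A is a four-legged stool. The seat is 294×307 mm, 30 mm thick, top at z = 401 mm. It stands on four square legs, each 40×40 mm in cross-section, from z = 0 to the seat underside, each flush with a corner of the seat. Four stretchers, 40 mm wide and 23 mm tall, connect adjacent legs with their undersides at z = 249 mm, each running between the inner faces of the legs it joins and aligned with the legs' outer faces on the other axis.

B is a rectangular beam 1108 mm long (x), 52 mm deep (y), 42 mm thick (z).

The beam spans the tops of two stools placed 520 mm apart, resting at z = 401 mm.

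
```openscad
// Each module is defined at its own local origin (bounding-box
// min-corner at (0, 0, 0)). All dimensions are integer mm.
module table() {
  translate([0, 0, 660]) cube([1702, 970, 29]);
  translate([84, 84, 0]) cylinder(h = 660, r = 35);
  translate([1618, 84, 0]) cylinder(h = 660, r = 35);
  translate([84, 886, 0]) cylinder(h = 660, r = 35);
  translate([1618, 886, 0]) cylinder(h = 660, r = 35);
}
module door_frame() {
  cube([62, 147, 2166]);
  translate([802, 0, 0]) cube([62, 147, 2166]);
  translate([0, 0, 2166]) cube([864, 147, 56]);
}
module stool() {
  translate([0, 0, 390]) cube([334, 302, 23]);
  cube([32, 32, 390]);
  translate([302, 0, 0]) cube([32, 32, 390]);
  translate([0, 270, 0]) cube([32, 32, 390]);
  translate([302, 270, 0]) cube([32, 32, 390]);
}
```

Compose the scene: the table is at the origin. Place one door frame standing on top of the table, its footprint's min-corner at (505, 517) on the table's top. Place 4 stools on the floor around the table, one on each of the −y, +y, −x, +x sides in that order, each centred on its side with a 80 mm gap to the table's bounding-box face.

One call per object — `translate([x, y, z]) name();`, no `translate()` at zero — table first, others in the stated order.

table();
translate([505, 517, 689]) door_frame();
translate([684, -382, 0]) stool();
translate([684, 1050, 0]) stool();
translate([-414, 334, 0]) stool();
translate([1782, 334, 0]) stool();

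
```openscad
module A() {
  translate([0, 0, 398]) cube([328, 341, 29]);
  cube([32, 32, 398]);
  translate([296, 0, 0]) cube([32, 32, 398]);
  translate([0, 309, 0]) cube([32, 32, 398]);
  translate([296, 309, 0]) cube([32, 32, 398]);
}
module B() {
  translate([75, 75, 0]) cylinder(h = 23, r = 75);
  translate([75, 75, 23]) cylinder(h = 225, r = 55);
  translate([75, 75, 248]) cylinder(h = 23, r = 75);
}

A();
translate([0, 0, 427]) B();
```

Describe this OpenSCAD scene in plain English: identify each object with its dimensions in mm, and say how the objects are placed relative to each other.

A is a simple wooden stool: a rectangular seat 328 mm (x) by 341 mm (y), 29 mm thick, top face at z = 427 mm, on four square legs, each 32×32 mm in cross-section. The legs rest on z = 0, each flush with a corner of the seat.

B is a spool: two coaxial disc flanges of radius 75 mm and thickness 23 mm, joined by a core cylinder of radius 55 mm and height 225 mm. The lower flange rests on z = 0 and the three cylinders share a vertical axis.

The spool is on top of the stool.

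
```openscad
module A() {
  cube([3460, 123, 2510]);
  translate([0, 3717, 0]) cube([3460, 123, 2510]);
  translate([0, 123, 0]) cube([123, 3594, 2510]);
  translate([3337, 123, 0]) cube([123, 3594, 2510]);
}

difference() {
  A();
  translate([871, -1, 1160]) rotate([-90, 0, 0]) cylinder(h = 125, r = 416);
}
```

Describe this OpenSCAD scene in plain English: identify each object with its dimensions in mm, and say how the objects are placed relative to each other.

A is a box-shaped house frame (walls only): outside footprint 3460×3840 mm, wall height 2510 mm, wall thickness 123 mm. The two y-facing walls run the full x-width; the two x-facing walls fit between the inner faces of the y-facing walls.

The house frame has a circular hole of radius 416 mm through its front wall, centred at (x = 871, z = 1160).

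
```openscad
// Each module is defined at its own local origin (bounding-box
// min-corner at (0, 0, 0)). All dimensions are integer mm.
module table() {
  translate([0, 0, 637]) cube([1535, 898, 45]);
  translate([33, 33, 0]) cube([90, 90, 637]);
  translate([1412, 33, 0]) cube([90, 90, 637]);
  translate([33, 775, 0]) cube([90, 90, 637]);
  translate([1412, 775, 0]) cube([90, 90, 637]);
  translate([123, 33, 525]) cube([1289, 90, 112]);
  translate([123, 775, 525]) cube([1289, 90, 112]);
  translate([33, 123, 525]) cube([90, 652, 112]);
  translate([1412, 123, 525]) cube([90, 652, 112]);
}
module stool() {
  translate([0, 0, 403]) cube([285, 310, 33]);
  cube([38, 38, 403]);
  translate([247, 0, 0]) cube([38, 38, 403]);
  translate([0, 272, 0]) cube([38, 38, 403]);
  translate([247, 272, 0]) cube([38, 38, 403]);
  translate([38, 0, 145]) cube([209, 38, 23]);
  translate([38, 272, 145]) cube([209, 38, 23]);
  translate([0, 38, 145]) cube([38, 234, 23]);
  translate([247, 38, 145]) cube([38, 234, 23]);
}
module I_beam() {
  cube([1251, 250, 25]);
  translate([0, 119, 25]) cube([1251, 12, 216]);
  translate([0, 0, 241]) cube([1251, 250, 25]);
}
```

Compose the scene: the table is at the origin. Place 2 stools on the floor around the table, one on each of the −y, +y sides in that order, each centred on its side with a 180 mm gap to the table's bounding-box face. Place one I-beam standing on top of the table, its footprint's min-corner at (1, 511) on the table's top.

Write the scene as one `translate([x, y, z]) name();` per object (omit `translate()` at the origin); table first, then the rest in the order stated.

table();
translate([625, -490, 0]) stool();
translate([625, 1078, 0]) stool();
translate([1, 511, 682]) I_beam();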